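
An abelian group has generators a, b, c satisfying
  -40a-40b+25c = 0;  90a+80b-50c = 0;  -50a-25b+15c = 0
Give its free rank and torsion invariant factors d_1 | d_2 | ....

Answer: M ≅ ℤ/5 ⊕ ℤ/5 ⊕ ℤ/10

Derivation:
rank_ℚ(R)=3; free=3−3=0
SNF(R) diag = [5, 5, 10] → torsion [5, 5, 10]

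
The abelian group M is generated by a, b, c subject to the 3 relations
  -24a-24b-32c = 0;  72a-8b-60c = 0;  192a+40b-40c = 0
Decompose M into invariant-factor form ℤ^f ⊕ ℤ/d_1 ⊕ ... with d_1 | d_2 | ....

Answer: M ≅ ℤ/4 ⊕ ℤ/8 ⊕ ℤ/24

Derivation:
rank_ℚ(R)=3; free=3−3=0
SNF(R) diag = [4, 8, 24] → torsion [4, 8, 24]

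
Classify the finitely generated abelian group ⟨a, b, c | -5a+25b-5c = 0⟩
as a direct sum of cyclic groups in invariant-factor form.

Answer: M ≅ ℤ^2 ⊕ ℤ/5

Derivation:
rank_ℚ(R)=1; free=3−1=2
SNF(R) diag = [5] → torsion [5]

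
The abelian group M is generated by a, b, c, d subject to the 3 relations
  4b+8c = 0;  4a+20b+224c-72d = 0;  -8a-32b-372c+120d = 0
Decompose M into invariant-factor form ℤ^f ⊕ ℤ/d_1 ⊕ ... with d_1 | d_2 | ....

rank_ℚ(R)=3; free=4−3=1
SNF(R) diag = [4, 4, 12] → torsion [4, 4, 12]

Answer: M ≅ ℤ^1 ⊕ ℤ/4 ⊕ ℤ/4 ⊕ ℤ/12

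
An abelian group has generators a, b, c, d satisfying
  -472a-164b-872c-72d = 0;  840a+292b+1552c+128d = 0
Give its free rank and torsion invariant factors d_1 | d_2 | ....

Answer: M ≅ ℤ^2 ⊕ ℤ/4 ⊕ ℤ/8

Derivation:
rank_ℚ(R)=2; free=4−2=2
SNF(R) diag = [4, 8] → torsion [4, 8]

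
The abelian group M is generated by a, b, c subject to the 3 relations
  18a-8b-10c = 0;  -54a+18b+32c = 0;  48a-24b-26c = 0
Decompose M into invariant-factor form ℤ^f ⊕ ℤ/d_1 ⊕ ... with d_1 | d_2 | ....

Answer: M ≅ ℤ/2 ⊕ ℤ/2 ⊕ ℤ/6

Derivation:
rank_ℚ(R)=3; free=3−3=0
SNF(R) diag = [2, 2, 6] → torsion [2, 2, 6]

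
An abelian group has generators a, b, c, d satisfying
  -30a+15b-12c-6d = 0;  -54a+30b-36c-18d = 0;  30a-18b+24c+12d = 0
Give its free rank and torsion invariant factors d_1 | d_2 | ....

Answer: M ≅ ℤ^1 ⊕ ℤ/3 ⊕ ℤ/6 ⊕ ℤ/6

Derivation:
rank_ℚ(R)=3; free=4−3=1
SNF(R) diag = [3, 6, 6] → torsion [3, 6, 6]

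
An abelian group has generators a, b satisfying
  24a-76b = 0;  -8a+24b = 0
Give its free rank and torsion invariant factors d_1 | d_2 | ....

Answer: M ≅ ℤ/4 ⊕ ℤ/8

Derivation:
rank_ℚ(R)=2; free=2−2=0
SNF(R) diag = [4, 8] → torsion [4, 8]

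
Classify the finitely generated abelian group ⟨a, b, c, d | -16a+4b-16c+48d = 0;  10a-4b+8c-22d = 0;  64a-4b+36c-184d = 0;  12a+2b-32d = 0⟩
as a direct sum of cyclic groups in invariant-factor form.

Answer: M ≅ ℤ/2 ⊕ ℤ/2 ⊕ ℤ/4 ⊕ ℤ/8

Derivation:
rank_ℚ(R)=4; free=4−4=0
SNF(R) diag = [2, 2, 4, 8] → torsion [2, 2, 4, 8]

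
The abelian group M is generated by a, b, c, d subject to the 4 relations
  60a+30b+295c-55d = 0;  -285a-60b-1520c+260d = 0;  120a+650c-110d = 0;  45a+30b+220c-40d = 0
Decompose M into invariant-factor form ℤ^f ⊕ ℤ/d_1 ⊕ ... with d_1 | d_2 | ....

rank_ℚ(R)=4; free=4−4=0
SNF(R) diag = [5, 15, 30, 60] → torsion [5, 15, 30, 60]

Answer: M ≅ ℤ/5 ⊕ ℤ/15 ⊕ ℤ/30 ⊕ ℤ/60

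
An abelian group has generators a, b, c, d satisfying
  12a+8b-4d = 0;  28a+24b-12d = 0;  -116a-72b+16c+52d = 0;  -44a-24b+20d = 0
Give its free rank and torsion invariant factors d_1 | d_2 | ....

Answer: M ≅ ℤ/4 ⊕ ℤ/8 ⊕ ℤ/16 ⊕ ℤ/16

Derivation:
rank_ℚ(R)=4; free=4−4=0
SNF(R) diag = [4, 8, 16, 16] → torsion [4, 8, 16, 16]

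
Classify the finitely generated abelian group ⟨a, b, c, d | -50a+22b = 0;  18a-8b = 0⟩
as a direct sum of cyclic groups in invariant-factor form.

Answer: M ≅ ℤ^2 ⊕ ℤ/2 ⊕ ℤ/2

Derivation:
rank_ℚ(R)=2; free=4−2=2
SNF(R) diag = [2, 2] → torsion [2, 2]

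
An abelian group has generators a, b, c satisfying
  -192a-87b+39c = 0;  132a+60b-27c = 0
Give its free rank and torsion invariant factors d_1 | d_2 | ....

Answer: M ≅ ℤ^1 ⊕ ℤ/3 ⊕ ℤ/3

Derivation:
rank_ℚ(R)=2; free=3−2=1
SNF(R) diag = [3, 3] → torsion [3, 3]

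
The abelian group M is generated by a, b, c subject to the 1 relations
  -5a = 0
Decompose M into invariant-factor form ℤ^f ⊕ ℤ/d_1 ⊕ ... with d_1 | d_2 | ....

Answer: M ≅ ℤ^2 ⊕ ℤ/5

Derivation:
rank_ℚ(R)=1; free=3−1=2
SNF(R) diag = [5] → torsion [5]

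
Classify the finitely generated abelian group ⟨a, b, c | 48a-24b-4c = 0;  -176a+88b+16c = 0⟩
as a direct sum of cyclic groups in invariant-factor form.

Answer: M ≅ ℤ^1 ⊕ ℤ/4 ⊕ ℤ/8

Derivation:
rank_ℚ(R)=2; free=3−2=1
SNF(R) diag = [4, 8] → torsion [4, 8]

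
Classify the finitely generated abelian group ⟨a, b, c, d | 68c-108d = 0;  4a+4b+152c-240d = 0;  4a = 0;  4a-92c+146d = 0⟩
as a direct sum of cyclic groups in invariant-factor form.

rank_ℚ(R)=4; free=4−4=0
SNF(R) diag = [2, 4, 4, 4] → torsion [2, 4, 4, 4]

Answer: M ≅ ℤ/2 ⊕ ℤ/4 ⊕ ℤ/4 ⊕ ℤ/4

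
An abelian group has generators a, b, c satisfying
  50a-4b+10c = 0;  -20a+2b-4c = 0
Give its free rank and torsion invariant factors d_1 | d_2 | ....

Answer: M ≅ ℤ^1 ⊕ ℤ/2 ⊕ ℤ/2

Derivation:
rank_ℚ(R)=2; free=3−2=1
SNF(R) diag = [2, 2] → torsion [2, 2]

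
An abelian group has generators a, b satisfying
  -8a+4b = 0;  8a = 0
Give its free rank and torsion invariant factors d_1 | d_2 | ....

Answer: M ≅ ℤ/4 ⊕ ℤ/8

Derivation:
rank_ℚ(R)=2; free=2−2=0
SNF(R) diag = [4, 8] → torsion [4, 8]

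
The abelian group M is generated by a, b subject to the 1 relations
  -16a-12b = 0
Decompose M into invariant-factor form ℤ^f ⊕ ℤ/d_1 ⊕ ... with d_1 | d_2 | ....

rank_ℚ(R)=1; free=2−1=1
SNF(R) diag = [4] → torsion [4]

Answer: M ≅ ℤ^1 ⊕ ℤ/4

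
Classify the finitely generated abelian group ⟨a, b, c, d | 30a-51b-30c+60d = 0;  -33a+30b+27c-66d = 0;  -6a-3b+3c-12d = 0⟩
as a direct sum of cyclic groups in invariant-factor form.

Answer: M ≅ ℤ^1 ⊕ ℤ/3 ⊕ ℤ/3 ⊕ ℤ/3

Derivation:
rank_ℚ(R)=3; free=4−3=1
SNF(R) diag = [3, 3, 3] → torsion [3, 3, 3]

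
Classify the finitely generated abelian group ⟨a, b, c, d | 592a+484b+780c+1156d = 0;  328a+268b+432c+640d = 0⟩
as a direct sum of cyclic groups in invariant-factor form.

Answer: M ≅ ℤ^2 ⊕ ℤ/4 ⊕ ℤ/12

Derivation:
rank_ℚ(R)=2; free=4−2=2
SNF(R) diag = [4, 12] → torsion [4, 12]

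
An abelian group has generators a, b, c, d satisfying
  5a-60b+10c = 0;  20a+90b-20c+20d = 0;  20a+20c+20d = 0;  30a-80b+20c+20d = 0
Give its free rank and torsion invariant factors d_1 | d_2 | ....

rank_ℚ(R)=4; free=4−4=0
SNF(R) diag = [5, 10, 20, 20] → torsion [5, 10, 20, 20]

Answer: M ≅ ℤ/5 ⊕ ℤ/10 ⊕ ℤ/20 ⊕ ℤ/20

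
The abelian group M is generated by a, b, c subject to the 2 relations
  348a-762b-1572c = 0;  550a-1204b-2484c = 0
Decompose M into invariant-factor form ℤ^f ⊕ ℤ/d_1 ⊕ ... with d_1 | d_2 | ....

rank_ℚ(R)=2; free=3−2=1
SNF(R) diag = [2, 6] → torsion [2, 6]

Answer: M ≅ ℤ^1 ⊕ ℤ/2 ⊕ ℤ/6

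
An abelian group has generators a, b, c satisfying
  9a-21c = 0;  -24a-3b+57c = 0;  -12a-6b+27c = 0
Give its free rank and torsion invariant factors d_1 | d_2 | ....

Answer: M ≅ ℤ/3 ⊕ ℤ/3 ⊕ ℤ/9

Derivation:
rank_ℚ(R)=3; free=3−3=0
SNF(R) diag = [3, 3, 9] → torsion [3, 3, 9]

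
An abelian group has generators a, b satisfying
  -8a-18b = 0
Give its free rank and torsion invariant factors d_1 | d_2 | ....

rank_ℚ(R)=1; free=2−1=1
SNF(R) diag = [2] → torsion [2]

Answer: M ≅ ℤ^1 ⊕ ℤ/2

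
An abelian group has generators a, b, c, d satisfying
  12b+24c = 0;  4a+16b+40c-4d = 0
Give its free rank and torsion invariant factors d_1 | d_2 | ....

rank_ℚ(R)=2; free=4−2=2
SNF(R) diag = [4, 12] → torsion [4, 12]

Answer: M ≅ ℤ^2 ⊕ ℤ/4 ⊕ ℤ/12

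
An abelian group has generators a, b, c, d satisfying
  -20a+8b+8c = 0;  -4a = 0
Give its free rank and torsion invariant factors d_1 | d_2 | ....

rank_ℚ(R)=2; free=4−2=2
SNF(R) diag = [4, 8] → torsion [4, 8]

Answer: M ≅ ℤ^2 ⊕ ℤ/4 ⊕ ℤ/8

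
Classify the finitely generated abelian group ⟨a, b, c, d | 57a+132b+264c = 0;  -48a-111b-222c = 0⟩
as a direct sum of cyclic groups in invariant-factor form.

rank_ℚ(R)=2; free=4−2=2
SNF(R) diag = [3, 3] → torsion [3, 3]

Answer: M ≅ ℤ^2 ⊕ ℤ/3 ⊕ ℤ/3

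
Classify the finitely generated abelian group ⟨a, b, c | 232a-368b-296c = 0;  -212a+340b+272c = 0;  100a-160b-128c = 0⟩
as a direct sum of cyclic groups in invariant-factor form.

rank_ℚ(R)=3; free=3−3=0
SNF(R) diag = [4, 4, 8] → torsion [4, 4, 8]

Answer: M ≅ ℤ/4 ⊕ ℤ/4 ⊕ ℤ/8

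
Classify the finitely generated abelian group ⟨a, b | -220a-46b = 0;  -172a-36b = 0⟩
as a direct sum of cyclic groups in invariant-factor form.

rank_ℚ(R)=2; free=2−2=0
SNF(R) diag = [2, 4] → torsion [2, 4]

Answer: M ≅ ℤ/2 ⊕ ℤ/4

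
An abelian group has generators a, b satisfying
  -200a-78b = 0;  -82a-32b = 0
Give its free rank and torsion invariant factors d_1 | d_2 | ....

rank_ℚ(R)=2; free=2−2=0
SNF(R) diag = [2, 2] → torsion [2, 2]

Answer: M ≅ ℤ/2 ⊕ ℤ/2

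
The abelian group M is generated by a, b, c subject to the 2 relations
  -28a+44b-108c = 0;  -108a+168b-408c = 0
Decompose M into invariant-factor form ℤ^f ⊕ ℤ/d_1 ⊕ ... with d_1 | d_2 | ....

Answer: M ≅ ℤ^1 ⊕ ℤ/4 ⊕ ℤ/12

Derivation:
rank_ℚ(R)=2; free=3−2=1
SNF(R) diag = [4, 12] → torsion [4, 12]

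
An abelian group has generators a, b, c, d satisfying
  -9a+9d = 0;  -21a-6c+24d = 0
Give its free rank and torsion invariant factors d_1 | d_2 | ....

rank_ℚ(R)=2; free=4−2=2
SNF(R) diag = [3, 9] → torsion [3, 9]

Answer: M ≅ ℤ^2 ⊕ ℤ/3 ⊕ ℤ/9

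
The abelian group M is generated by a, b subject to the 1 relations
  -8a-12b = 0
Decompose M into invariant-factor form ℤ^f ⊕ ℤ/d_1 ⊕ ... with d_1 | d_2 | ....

Answer: M ≅ ℤ^1 ⊕ ℤ/4

Derivation:
rank_ℚ(R)=1; free=2−1=1
SNF(R) diag = [4] → torsion [4]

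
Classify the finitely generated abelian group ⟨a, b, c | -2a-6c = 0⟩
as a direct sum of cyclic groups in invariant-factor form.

Answer: M ≅ ℤ^2 ⊕ ℤ/2

Derivation:
rank_ℚ(R)=1; free=3−1=2
SNF(R) diag = [2] → torsion [2]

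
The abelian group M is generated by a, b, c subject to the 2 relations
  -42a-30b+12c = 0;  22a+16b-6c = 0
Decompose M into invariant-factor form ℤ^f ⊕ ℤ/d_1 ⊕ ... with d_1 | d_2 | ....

rank_ℚ(R)=2; free=3−2=1
SNF(R) diag = [2, 6] → torsion [2, 6]

Answer: M ≅ ℤ^1 ⊕ ℤ/2 ⊕ ℤ/6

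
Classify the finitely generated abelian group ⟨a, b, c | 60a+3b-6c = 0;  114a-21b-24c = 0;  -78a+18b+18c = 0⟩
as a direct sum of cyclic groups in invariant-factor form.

Answer: M ≅ ℤ/3 ⊕ ℤ/6 ⊕ ℤ/12

Derivation:
rank_ℚ(R)=3; free=3−3=0
SNF(R) diag = [3, 6, 12] → torsion [3, 6, 12]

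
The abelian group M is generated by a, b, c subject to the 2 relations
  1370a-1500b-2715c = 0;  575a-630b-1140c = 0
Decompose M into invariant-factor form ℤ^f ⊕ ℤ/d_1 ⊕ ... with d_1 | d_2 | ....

Answer: M ≅ ℤ^1 ⊕ ℤ/5 ⊕ ℤ/15

Derivation:
rank_ℚ(R)=2; free=3−2=1
SNF(R) diag = [5, 15] → torsion [5, 15]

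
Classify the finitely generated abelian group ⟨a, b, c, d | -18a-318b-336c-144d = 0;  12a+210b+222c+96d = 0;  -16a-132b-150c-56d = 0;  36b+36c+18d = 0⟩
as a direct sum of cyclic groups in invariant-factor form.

rank_ℚ(R)=4; free=4−4=0
SNF(R) diag = [2, 6, 6, 18] → torsion [2, 6, 6, 18]

Answer: M ≅ ℤ/2 ⊕ ℤ/6 ⊕ ℤ/6 ⊕ ℤ/18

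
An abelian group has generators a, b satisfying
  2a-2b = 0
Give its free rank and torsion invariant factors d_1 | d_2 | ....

Answer: M ≅ ℤ^1 ⊕ ℤ/2

Derivation:
rank_ℚ(R)=1; free=2−1=1
SNF(R) diag = [2] → torsion [2]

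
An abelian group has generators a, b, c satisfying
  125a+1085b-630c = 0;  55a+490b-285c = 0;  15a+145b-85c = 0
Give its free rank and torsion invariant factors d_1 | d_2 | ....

Answer: M ≅ ℤ/5 ⊕ ℤ/5 ⊕ ℤ/15

Derivation:
rank_ℚ(R)=3; free=3−3=0
SNF(R) diag = [5, 5, 15] → torsion [5, 5, 15]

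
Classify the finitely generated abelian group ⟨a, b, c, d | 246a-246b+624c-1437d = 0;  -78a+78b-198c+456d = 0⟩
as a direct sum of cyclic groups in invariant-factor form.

rank_ℚ(R)=2; free=4−2=2
SNF(R) diag = [3, 6] → torsion [3, 6]

Answer: M ≅ ℤ^2 ⊕ ℤ/3 ⊕ ℤ/6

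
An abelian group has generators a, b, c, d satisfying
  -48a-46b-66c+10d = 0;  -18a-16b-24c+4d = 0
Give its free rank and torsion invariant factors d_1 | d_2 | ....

Answer: M ≅ ℤ^2 ⊕ ℤ/2 ⊕ ℤ/6

Derivation:
rank_ℚ(R)=2; free=4−2=2
SNF(R) diag = [2, 6] → torsion [2, 6]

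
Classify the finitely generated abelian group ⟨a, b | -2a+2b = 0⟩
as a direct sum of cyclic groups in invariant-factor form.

Answer: M ≅ ℤ^1 ⊕ ℤ/2

Derivation:
rank_ℚ(R)=1; free=2−1=1
SNF(R) diag = [2] → torsion [2]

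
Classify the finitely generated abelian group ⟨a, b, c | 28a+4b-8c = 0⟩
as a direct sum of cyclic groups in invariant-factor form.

Answer: M ≅ ℤ^2 ⊕ ℤ/4

Derivation:
rank_ℚ(R)=1; free=3−1=2
SNF(R) diag = [4] → torsion [4]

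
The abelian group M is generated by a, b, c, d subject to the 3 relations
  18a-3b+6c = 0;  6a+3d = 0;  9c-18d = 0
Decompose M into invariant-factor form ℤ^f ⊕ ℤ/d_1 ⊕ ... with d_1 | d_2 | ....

Answer: M ≅ ℤ^1 ⊕ ℤ/3 ⊕ ℤ/3 ⊕ ℤ/9

Derivation:
rank_ℚ(R)=3; free=4−3=1
SNF(R) diag = [3, 3, 9] → torsion [3, 3, 9]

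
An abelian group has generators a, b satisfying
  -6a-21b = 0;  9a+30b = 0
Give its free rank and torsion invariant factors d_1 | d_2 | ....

Answer: M ≅ ℤ/3 ⊕ ℤ/3

Derivation:
rank_ℚ(R)=2; free=2−2=0
SNF(R) diag = [3, 3] → torsion [3, 3]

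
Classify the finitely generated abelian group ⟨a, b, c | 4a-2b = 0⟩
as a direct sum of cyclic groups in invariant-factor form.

rank_ℚ(R)=1; free=3−1=2
SNF(R) diag = [2] → torsion [2]

Answer: M ≅ ℤ^2 ⊕ ℤ/2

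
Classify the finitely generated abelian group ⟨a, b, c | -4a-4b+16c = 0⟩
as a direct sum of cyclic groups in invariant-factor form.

Answer: M ≅ ℤ^2 ⊕ ℤ/4

Derivation:
rank_ℚ(R)=1; free=3−1=2
SNF(R) diag = [4] → torsion [4]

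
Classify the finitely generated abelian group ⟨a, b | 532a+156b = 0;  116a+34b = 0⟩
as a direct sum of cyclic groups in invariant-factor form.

Answer: M ≅ ℤ/2 ⊕ ℤ/4

Derivation:
rank_ℚ(R)=2; free=2−2=0
SNF(R) diag = [2, 4] → torsion [2, 4]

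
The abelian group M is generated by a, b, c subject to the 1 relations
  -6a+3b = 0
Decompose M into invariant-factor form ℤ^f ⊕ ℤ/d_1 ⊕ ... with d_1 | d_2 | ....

Answer: M ≅ ℤ^2 ⊕ ℤ/3

Derivation:
rank_ℚ(R)=1; free=3−1=2
SNF(R) diag = [3] → torsion [3]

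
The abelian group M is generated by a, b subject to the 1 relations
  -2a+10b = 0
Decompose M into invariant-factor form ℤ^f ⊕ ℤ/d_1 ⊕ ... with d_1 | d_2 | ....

rank_ℚ(R)=1; free=2−1=1
SNF(R) diag = [2] → torsion [2]

Answer: M ≅ ℤ^1 ⊕ ℤ/2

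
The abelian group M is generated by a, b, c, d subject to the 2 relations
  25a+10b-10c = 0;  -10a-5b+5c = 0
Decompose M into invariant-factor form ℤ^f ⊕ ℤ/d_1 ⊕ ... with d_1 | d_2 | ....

Answer: M ≅ ℤ^2 ⊕ ℤ/5 ⊕ ℤ/5

Derivation:
rank_ℚ(R)=2; free=4−2=2
SNF(R) diag = [5, 5] → torsion [5, 5]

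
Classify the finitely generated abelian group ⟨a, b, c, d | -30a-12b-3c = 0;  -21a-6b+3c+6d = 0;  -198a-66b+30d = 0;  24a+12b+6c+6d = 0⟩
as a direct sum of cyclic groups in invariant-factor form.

rank_ℚ(R)=4; free=4−4=0
SNF(R) diag = [3, 3, 6, 6] → torsion [3, 3, 6, 6]

Answer: M ≅ ℤ/3 ⊕ ℤ/3 ⊕ ℤ/6 ⊕ ℤ/6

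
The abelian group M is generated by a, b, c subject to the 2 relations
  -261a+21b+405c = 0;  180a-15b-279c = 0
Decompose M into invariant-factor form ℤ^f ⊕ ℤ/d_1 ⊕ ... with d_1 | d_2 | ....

Answer: M ≅ ℤ^1 ⊕ ℤ/3 ⊕ ℤ/9

Derivation:
rank_ℚ(R)=2; free=3−2=1
SNF(R) diag = [3, 9] → torsion [3, 9]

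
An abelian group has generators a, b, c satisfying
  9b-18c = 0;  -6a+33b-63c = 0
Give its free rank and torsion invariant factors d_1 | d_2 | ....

Answer: M ≅ ℤ^1 ⊕ ℤ/3 ⊕ ℤ/9

Derivation:
rank_ℚ(R)=2; free=3−2=1
SNF(R) diag = [3, 9] → torsion [3, 9]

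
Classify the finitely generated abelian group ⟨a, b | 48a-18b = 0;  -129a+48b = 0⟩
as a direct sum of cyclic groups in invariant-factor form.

rank_ℚ(R)=2; free=2−2=0
SNF(R) diag = [3, 6] → torsion [3, 6]

Answer: M ≅ ℤ/3 ⊕ ℤ/6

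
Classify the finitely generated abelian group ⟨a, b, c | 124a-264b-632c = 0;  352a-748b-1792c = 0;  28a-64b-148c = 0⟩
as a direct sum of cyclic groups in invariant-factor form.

rank_ℚ(R)=3; free=3−3=0
SNF(R) diag = [4, 4, 12] → torsion [4, 4, 12]

Answer: M ≅ ℤ/4 ⊕ ℤ/4 ⊕ ℤ/12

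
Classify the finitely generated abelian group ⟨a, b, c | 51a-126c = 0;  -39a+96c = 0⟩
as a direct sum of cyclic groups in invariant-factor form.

Answer: M ≅ ℤ^1 ⊕ ℤ/3 ⊕ ℤ/6

Derivation:
rank_ℚ(R)=2; free=3−2=1
SNF(R) diag = [3, 6] → torsion [3, 6]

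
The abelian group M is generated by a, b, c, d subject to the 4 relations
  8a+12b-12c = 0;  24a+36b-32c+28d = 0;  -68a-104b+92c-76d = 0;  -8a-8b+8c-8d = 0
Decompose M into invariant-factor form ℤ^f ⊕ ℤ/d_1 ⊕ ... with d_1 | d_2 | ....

rank_ℚ(R)=4; free=4−4=0
SNF(R) diag = [4, 4, 4, 8] → torsion [4, 4, 4, 8]

Answer: M ≅ ℤ/4 ⊕ ℤ/4 ⊕ ℤ/4 ⊕ ℤ/8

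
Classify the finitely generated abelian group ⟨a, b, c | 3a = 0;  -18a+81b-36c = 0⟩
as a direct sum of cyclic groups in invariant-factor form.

Answer: M ≅ ℤ^1 ⊕ ℤ/3 ⊕ ℤ/9

Derivation:
rank_ℚ(R)=2; free=3−2=1
SNF(R) diag = [3, 9] → torsion [3, 9]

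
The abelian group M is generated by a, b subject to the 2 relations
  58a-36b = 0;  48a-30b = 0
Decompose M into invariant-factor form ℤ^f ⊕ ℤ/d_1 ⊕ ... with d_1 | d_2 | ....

Answer: M ≅ ℤ/2 ⊕ ℤ/6

Derivation:
rank_ℚ(R)=2; free=2−2=0
SNF(R) diag = [2, 6] → torsion [2, 6]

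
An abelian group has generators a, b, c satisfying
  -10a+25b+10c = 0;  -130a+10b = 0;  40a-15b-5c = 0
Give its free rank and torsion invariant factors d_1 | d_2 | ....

rank_ℚ(R)=3; free=3−3=0
SNF(R) diag = [5, 5, 10] → torsion [5, 5, 10]

Answer: M ≅ ℤ/5 ⊕ ℤ/5 ⊕ ℤ/10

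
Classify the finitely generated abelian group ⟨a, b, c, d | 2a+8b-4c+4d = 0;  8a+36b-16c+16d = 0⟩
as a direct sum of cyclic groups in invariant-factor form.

Answer: M ≅ ℤ^2 ⊕ ℤ/2 ⊕ ℤ/4

Derivation:
rank_ℚ(R)=2; free=4−2=2
SNF(R) diag = [2, 4] → torsion [2, 4]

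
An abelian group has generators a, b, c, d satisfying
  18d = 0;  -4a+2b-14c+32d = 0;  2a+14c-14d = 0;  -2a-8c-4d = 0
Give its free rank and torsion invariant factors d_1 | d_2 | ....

Answer: M ≅ ℤ/2 ⊕ ℤ/2 ⊕ ℤ/6 ⊕ ℤ/18

Derivation:
rank_ℚ(R)=4; free=4−4=0
SNF(R) diag = [2, 2, 6, 18] → torsion [2, 2, 6, 18]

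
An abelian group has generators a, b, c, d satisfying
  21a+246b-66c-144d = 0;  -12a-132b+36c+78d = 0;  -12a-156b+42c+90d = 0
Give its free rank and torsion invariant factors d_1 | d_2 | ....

Answer: M ≅ ℤ^1 ⊕ ℤ/3 ⊕ ℤ/6 ⊕ ℤ/6

Derivation:
rank_ℚ(R)=3; free=4−3=1
SNF(R) diag = [3, 6, 6] → torsion [3, 6, 6]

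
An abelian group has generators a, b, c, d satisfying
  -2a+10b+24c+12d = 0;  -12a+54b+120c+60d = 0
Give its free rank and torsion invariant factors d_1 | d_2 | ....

Answer: M ≅ ℤ^2 ⊕ ℤ/2 ⊕ ℤ/6

Derivation:
rank_ℚ(R)=2; free=4−2=2
SNF(R) diag = [2, 6] → torsion [2, 6]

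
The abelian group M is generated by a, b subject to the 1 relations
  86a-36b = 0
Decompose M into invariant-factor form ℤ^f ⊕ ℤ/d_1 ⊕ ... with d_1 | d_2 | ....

rank_ℚ(R)=1; free=2−1=1
SNF(R) diag = [2] → torsion [2]

Answer: M ≅ ℤ^1 ⊕ ℤ/2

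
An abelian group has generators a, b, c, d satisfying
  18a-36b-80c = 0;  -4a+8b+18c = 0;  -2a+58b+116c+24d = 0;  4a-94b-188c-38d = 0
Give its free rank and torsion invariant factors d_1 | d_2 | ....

rank_ℚ(R)=4; free=4−4=0
SNF(R) diag = [2, 2, 2, 6] → torsion [2, 2, 2, 6]

Answer: M ≅ ℤ/2 ⊕ ℤ/2 ⊕ ℤ/2 ⊕ ℤ/6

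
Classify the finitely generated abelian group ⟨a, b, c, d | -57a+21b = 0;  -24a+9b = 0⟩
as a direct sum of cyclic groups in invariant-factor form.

Answer: M ≅ ℤ^2 ⊕ ℤ/3 ⊕ ℤ/3

Derivation:
rank_ℚ(R)=2; free=4−2=2
SNF(R) diag = [3, 3] → torsion [3, 3]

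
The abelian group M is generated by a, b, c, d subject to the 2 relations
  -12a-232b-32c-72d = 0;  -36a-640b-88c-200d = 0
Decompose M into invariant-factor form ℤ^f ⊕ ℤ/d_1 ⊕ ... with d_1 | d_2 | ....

Answer: M ≅ ℤ^2 ⊕ ℤ/4 ⊕ ℤ/8

Derivation:
rank_ℚ(R)=2; free=4−2=2
SNF(R) diag = [4, 8] → torsion [4, 8]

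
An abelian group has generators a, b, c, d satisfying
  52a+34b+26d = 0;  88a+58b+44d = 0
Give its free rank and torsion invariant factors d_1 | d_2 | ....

rank_ℚ(R)=2; free=4−2=2
SNF(R) diag = [2, 6] → torsion [2, 6]

Answer: M ≅ ℤ^2 ⊕ ℤ/2 ⊕ ℤ/6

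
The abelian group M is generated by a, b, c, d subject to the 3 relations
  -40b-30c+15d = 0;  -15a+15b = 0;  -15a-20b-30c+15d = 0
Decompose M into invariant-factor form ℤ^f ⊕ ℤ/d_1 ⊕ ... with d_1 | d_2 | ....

rank_ℚ(R)=3; free=4−3=1
SNF(R) diag = [5, 15, 15] → torsion [5, 15, 15]

Answer: M ≅ ℤ^1 ⊕ ℤ/5 ⊕ ℤ/15 ⊕ ℤ/15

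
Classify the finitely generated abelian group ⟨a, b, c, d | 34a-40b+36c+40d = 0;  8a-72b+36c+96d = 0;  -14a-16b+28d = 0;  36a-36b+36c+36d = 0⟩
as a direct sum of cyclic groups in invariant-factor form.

Answer: M ≅ ℤ/2 ⊕ ℤ/4 ⊕ ℤ/12 ⊕ ℤ/36

Derivation:
rank_ℚ(R)=4; free=4−4=0
SNF(R) diag = [2, 4, 12, 36] → torsion [2, 4, 12, 36]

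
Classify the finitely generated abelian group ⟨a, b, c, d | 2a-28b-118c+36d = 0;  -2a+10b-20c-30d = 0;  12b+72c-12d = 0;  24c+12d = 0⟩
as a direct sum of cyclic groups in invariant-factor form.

Answer: M ≅ ℤ/2 ⊕ ℤ/6 ⊕ ℤ/12 ⊕ ℤ/12

Derivation:
rank_ℚ(R)=4; free=4−4=0
SNF(R) diag = [2, 6, 12, 12] → torsion [2, 6, 12, 12]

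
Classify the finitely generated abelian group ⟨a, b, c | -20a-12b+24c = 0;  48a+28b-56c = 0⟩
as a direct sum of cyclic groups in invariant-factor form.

rank_ℚ(R)=2; free=3−2=1
SNF(R) diag = [4, 4] → torsion [4, 4]

Answer: M ≅ ℤ^1 ⊕ ℤ/4 ⊕ ℤ/4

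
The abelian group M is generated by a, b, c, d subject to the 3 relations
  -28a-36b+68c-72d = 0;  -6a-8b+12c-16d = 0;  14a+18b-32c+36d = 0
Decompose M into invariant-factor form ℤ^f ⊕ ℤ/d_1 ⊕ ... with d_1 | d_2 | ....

Answer: M ≅ ℤ^1 ⊕ ℤ/2 ⊕ ℤ/2 ⊕ ℤ/4

Derivation:
rank_ℚ(R)=3; free=4−3=1
SNF(R) diag = [2, 2, 4] → torsion [2, 2, 4]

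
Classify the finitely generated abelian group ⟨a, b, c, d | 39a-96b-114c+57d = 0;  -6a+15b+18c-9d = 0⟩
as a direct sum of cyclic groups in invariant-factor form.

rank_ℚ(R)=2; free=4−2=2
SNF(R) diag = [3, 3] → torsion [3, 3]

Answer: M ≅ ℤ^2 ⊕ ℤ/3 ⊕ ℤ/3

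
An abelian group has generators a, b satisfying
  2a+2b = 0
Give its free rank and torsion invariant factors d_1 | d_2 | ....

rank_ℚ(R)=1; free=2−1=1
SNF(R) diag = [2] → torsion [2]

Answer: M ≅ ℤ^1 ⊕ ℤ/2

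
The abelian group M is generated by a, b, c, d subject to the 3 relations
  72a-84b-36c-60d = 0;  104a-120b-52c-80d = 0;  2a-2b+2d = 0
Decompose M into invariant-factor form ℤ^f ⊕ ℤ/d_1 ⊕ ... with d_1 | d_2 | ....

rank_ℚ(R)=3; free=4−3=1
SNF(R) diag = [2, 4, 12] → torsion [2, 4, 12]

Answer: M ≅ ℤ^1 ⊕ ℤ/2 ⊕ ℤ/4 ⊕ ℤ/12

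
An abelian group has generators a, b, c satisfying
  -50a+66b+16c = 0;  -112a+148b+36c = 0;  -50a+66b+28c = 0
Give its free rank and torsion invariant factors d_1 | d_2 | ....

rank_ℚ(R)=3; free=3−3=0
SNF(R) diag = [2, 4, 12] → torsion [2, 4, 12]

Answer: M ≅ ℤ/2 ⊕ ℤ/4 ⊕ ℤ/12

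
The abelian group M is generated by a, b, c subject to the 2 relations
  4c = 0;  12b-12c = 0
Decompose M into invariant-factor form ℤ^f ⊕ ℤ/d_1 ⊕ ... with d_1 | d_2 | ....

Answer: M ≅ ℤ^1 ⊕ ℤ/4 ⊕ ℤ/12

Derivation:
rank_ℚ(R)=2; free=3−2=1
SNF(R) diag = [4, 12] → torsion [4, 12]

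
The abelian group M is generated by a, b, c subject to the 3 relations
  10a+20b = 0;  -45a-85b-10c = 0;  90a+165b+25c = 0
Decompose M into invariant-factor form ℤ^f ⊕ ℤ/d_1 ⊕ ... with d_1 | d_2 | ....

Answer: M ≅ ℤ/5 ⊕ ℤ/5 ⊕ ℤ/10

Derivation:
rank_ℚ(R)=3; free=3−3=0
SNF(R) diag = [5, 5, 10] → torsion [5, 5, 10]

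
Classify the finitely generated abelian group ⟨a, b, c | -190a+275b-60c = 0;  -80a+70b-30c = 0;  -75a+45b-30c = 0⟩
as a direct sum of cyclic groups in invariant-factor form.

rank_ℚ(R)=3; free=3−3=0
SNF(R) diag = [5, 15, 30] → torsion [5, 15, 30]

Answer: M ≅ ℤ/5 ⊕ ℤ/15 ⊕ ℤ/30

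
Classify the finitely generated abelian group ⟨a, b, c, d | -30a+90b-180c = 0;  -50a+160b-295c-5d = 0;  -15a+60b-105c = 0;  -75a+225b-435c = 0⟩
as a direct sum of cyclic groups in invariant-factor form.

Answer: M ≅ ℤ/5 ⊕ ℤ/15 ⊕ ℤ/15 ⊕ ℤ/30

Derivation:
rank_ℚ(R)=4; free=4−4=0
SNF(R) diag = [5, 15, 15, 30] → torsion [5, 15, 15, 30]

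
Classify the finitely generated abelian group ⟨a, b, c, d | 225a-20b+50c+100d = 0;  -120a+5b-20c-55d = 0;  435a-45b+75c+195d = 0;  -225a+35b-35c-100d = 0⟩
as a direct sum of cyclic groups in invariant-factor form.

rank_ℚ(R)=4; free=4−4=0
SNF(R) diag = [5, 15, 15, 15] → torsion [5, 15, 15, 15]

Answer: M ≅ ℤ/5 ⊕ ℤ/15 ⊕ ℤ/15 ⊕ ℤ/15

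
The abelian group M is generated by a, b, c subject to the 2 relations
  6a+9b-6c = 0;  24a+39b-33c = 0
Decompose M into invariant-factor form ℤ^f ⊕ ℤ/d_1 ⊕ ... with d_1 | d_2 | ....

rank_ℚ(R)=2; free=3−2=1
SNF(R) diag = [3, 3] → torsion [3, 3]

Answer: M ≅ ℤ^1 ⊕ ℤ/3 ⊕ ℤ/3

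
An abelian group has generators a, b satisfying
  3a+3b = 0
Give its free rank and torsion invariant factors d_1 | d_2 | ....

Answer: M ≅ ℤ^1 ⊕ ℤ/3

Derivation:
rank_ℚ(R)=1; free=2−1=1
SNF(R) diag = [3] → torsion [3]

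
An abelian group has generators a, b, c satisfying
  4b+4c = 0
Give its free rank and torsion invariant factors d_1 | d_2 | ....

rank_ℚ(R)=1; free=3−1=2
SNF(R) diag = [4] → torsion [4]

Answer: M ≅ ℤ^2 ⊕ ℤ/4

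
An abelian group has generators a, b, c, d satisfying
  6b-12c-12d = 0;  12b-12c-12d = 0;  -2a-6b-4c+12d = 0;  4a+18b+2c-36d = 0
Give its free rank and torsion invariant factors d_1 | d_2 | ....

rank_ℚ(R)=4; free=4−4=0
SNF(R) diag = [2, 6, 6, 12] → torsion [2, 6, 6, 12]

Answer: M ≅ ℤ/2 ⊕ ℤ/6 ⊕ ℤ/6 ⊕ ℤ/12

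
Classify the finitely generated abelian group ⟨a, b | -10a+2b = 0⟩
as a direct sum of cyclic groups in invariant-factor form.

Answer: M ≅ ℤ^1 ⊕ ℤ/2

Derivation:
rank_ℚ(R)=1; free=2−1=1
SNF(R) diag = [2] → torsion [2]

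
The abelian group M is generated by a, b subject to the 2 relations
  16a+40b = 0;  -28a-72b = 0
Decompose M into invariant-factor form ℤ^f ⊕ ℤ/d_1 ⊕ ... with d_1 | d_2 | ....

rank_ℚ(R)=2; free=2−2=0
SNF(R) diag = [4, 8] → torsion [4, 8]

Answer: M ≅ ℤ/4 ⊕ ℤ/8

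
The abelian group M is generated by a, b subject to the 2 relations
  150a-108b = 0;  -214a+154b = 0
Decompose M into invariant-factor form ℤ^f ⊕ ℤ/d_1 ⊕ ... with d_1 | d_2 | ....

rank_ℚ(R)=2; free=2−2=0
SNF(R) diag = [2, 6] → torsion [2, 6]

Answer: M ≅ ℤ/2 ⊕ ℤ/6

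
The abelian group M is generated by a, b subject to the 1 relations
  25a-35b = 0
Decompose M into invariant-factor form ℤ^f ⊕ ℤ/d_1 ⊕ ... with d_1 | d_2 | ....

Answer: M ≅ ℤ^1 ⊕ ℤ/5

Derivation:
rank_ℚ(R)=1; free=2−1=1
SNF(R) diag = [5] → torsion [5]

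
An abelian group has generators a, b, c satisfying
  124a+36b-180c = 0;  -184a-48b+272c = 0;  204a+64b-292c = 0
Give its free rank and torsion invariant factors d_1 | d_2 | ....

rank_ℚ(R)=3; free=3−3=0
SNF(R) diag = [4, 4, 8] → torsion [4, 4, 8]

Answer: M ≅ ℤ/4 ⊕ ℤ/4 ⊕ ℤ/8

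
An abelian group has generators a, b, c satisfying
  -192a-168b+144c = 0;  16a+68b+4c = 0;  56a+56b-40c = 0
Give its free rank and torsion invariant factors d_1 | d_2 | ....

rank_ℚ(R)=3; free=3−3=0
SNF(R) diag = [4, 8, 24] → torsion [4, 8, 24]

Answer: M ≅ ℤ/4 ⊕ ℤ/8 ⊕ ℤ/24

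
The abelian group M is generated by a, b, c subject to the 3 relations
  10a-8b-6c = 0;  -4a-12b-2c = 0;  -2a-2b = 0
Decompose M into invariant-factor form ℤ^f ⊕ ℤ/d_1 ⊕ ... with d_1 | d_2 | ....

rank_ℚ(R)=3; free=3−3=0
SNF(R) diag = [2, 2, 6] → torsion [2, 2, 6]

Answer: M ≅ ℤ/2 ⊕ ℤ/2 ⊕ ℤ/6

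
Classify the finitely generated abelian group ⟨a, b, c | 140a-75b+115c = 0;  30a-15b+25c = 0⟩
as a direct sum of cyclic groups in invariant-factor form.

Answer: M ≅ ℤ^1 ⊕ ℤ/5 ⊕ ℤ/10

Derivation:
rank_ℚ(R)=2; free=3−2=1
SNF(R) diag = [5, 10] → torsion [5, 10]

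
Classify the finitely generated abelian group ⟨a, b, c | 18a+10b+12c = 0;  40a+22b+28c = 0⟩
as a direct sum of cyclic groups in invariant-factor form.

Answer: M ≅ ℤ^1 ⊕ ℤ/2 ⊕ ℤ/2

Derivation:
rank_ℚ(R)=2; free=3−2=1
SNF(R) diag = [2, 2] → torsion [2, 2]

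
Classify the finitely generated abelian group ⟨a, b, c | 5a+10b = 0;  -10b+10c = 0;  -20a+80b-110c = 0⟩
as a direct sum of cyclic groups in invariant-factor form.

Answer: M ≅ ℤ/5 ⊕ ℤ/10 ⊕ ℤ/10

Derivation:
rank_ℚ(R)=3; free=3−3=0
SNF(R) diag = [5, 10, 10] → torsion [5, 10, 10]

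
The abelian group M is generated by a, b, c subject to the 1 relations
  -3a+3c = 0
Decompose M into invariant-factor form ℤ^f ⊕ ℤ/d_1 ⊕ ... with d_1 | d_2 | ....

Answer: M ≅ ℤ^2 ⊕ ℤ/3

Derivation:
rank_ℚ(R)=1; free=3−1=2
SNF(R) diag = [3] → torsion [3]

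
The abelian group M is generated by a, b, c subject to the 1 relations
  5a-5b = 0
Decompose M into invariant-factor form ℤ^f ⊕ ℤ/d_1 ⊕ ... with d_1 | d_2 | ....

rank_ℚ(R)=1; free=3−1=2
SNF(R) diag = [5] → torsion [5]

Answer: M ≅ ℤ^2 ⊕ ℤ/5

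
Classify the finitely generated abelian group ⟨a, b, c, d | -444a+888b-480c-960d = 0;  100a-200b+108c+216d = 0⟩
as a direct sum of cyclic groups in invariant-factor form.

rank_ℚ(R)=2; free=4−2=2
SNF(R) diag = [4, 12] → torsion [4, 12]

Answer: M ≅ ℤ^2 ⊕ ℤ/4 ⊕ ℤ/12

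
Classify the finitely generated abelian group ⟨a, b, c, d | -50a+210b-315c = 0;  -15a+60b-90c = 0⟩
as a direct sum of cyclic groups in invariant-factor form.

rank_ℚ(R)=2; free=4−2=2
SNF(R) diag = [5, 15] → torsion [5, 15]

Answer: M ≅ ℤ^2 ⊕ ℤ/5 ⊕ ℤ/15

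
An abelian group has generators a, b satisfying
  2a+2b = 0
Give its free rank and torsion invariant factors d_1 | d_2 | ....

rank_ℚ(R)=1; free=2−1=1
SNF(R) diag = [2] → torsion [2]

Answer: M ≅ ℤ^1 ⊕ ℤ/2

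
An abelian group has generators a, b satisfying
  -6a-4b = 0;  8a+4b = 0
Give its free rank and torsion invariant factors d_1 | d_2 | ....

Answer: M ≅ ℤ/2 ⊕ ℤ/4

Derivation:
rank_ℚ(R)=2; free=2−2=0
SNF(R) diag = [2, 4] → torsion [2, 4]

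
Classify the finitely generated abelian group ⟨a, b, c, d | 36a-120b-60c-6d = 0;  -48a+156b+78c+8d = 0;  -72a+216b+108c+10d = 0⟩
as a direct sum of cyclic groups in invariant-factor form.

Answer: M ≅ ℤ^1 ⊕ ℤ/2 ⊕ ℤ/6 ⊕ ℤ/12

Derivation:
rank_ℚ(R)=3; free=4−3=1
SNF(R) diag = [2, 6, 12] → torsion [2, 6, 12]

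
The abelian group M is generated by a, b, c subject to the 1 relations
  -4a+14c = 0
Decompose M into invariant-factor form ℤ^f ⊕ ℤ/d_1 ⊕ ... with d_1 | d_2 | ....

Answer: M ≅ ℤ^2 ⊕ ℤ/2

Derivation:
rank_ℚ(R)=1; free=3−1=2
SNF(R) diag = [2] → torsion [2]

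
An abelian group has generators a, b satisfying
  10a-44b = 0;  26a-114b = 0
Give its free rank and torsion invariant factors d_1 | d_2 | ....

Answer: M ≅ ℤ/2 ⊕ ℤ/2

Derivation:
rank_ℚ(R)=2; free=2−2=0
SNF(R) diag = [2, 2] → torsion [2, 2]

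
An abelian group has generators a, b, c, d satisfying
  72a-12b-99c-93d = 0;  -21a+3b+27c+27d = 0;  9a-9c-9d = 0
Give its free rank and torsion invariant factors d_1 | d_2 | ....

rank_ℚ(R)=3; free=4−3=1
SNF(R) diag = [3, 3, 9] → torsion [3, 3, 9]

Answer: M ≅ ℤ^1 ⊕ ℤ/3 ⊕ ℤ/3 ⊕ ℤ/9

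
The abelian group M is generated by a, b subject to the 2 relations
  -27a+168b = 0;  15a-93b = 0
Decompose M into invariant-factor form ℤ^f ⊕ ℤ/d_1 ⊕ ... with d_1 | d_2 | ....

rank_ℚ(R)=2; free=2−2=0
SNF(R) diag = [3, 3] → torsion [3, 3]

Answer: M ≅ ℤ/3 ⊕ ℤ/3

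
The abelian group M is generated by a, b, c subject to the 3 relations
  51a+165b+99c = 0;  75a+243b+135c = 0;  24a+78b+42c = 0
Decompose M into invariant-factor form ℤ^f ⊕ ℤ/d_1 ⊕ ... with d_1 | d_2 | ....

rank_ℚ(R)=3; free=3−3=0
SNF(R) diag = [3, 6, 6] → torsion [3, 6, 6]

Answer: M ≅ ℤ/3 ⊕ ℤ/6 ⊕ ℤ/6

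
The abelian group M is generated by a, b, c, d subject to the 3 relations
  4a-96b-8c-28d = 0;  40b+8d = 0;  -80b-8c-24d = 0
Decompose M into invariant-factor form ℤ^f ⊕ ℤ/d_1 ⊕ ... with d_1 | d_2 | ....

Answer: M ≅ ℤ^1 ⊕ ℤ/4 ⊕ ℤ/8 ⊕ ℤ/8

Derivation:
rank_ℚ(R)=3; free=4−3=1
SNF(R) diag = [4, 8, 8] → torsion [4, 8, 8]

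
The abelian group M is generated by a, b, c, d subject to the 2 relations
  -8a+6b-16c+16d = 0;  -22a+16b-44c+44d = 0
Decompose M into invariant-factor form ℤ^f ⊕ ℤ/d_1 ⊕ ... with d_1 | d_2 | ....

Answer: M ≅ ℤ^2 ⊕ ℤ/2 ⊕ ℤ/2

Derivation:
rank_ℚ(R)=2; free=4−2=2
SNF(R) diag = [2, 2] → torsion [2, 2]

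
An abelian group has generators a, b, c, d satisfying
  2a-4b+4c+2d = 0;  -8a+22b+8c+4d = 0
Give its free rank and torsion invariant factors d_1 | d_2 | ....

Answer: M ≅ ℤ^2 ⊕ ℤ/2 ⊕ ℤ/6

Derivation:
rank_ℚ(R)=2; free=4−2=2
SNF(R) diag = [2, 6] → torsion [2, 6]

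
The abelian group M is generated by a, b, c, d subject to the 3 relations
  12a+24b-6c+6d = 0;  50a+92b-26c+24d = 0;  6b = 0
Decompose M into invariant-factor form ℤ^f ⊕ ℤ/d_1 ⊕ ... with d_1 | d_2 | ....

Answer: M ≅ ℤ^1 ⊕ ℤ/2 ⊕ ℤ/6 ⊕ ℤ/6

Derivation:
rank_ℚ(R)=3; free=4−3=1
SNF(R) diag = [2, 6, 6] → torsion [2, 6, 6]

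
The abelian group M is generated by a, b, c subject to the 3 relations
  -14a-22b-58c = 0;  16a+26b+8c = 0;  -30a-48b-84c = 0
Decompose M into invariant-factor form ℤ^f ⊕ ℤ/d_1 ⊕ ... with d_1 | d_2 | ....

rank_ℚ(R)=3; free=3−3=0
SNF(R) diag = [2, 6, 18] → torsion [2, 6, 18]

Answer: M ≅ ℤ/2 ⊕ ℤ/6 ⊕ ℤ/18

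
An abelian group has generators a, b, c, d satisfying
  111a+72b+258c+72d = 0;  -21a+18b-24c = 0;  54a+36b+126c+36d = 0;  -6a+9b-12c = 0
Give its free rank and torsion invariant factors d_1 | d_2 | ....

Answer: M ≅ ℤ/3 ⊕ ℤ/9 ⊕ ℤ/18 ⊕ ℤ/36

Derivation:
rank_ℚ(R)=4; free=4−4=0
SNF(R) diag = [3, 9, 18, 36] → torsion [3, 9, 18, 36]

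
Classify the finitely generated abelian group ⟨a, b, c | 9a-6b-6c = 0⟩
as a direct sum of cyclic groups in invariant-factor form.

rank_ℚ(R)=1; free=3−1=2
SNF(R) diag = [3] → torsion [3]

Answer: M ≅ ℤ^2 ⊕ ℤ/3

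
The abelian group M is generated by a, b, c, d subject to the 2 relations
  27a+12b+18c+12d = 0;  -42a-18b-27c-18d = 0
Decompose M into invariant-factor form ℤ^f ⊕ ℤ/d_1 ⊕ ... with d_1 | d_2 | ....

rank_ℚ(R)=2; free=4−2=2
SNF(R) diag = [3, 3] → torsion [3, 3]

Answer: M ≅ ℤ^2 ⊕ ℤ/3 ⊕ ℤ/3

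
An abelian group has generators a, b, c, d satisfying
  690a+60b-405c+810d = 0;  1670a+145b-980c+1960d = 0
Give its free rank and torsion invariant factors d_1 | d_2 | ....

rank_ℚ(R)=2; free=4−2=2
SNF(R) diag = [5, 15] → torsion [5, 15]

Answer: M ≅ ℤ^2 ⊕ ℤ/5 ⊕ ℤ/15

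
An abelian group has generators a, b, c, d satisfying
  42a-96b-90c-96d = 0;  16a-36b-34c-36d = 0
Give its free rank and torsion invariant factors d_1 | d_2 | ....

Answer: M ≅ ℤ^2 ⊕ ℤ/2 ⊕ ℤ/6

Derivation:
rank_ℚ(R)=2; free=4−2=2
SNF(R) diag = [2, 6] → torsion [2, 6]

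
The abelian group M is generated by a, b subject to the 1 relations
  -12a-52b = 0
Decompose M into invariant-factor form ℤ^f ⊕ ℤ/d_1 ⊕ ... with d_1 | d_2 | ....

Answer: M ≅ ℤ^1 ⊕ ℤ/4

Derivation:
rank_ℚ(R)=1; free=2−1=1
SNF(R) diag = [4] → torsion [4]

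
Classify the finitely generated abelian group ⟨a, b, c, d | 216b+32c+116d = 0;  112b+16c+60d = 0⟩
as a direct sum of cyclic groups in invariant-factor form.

Answer: M ≅ ℤ^2 ⊕ ℤ/4 ⊕ ℤ/8

Derivation:
rank_ℚ(R)=2; free=4−2=2
SNF(R) diag = [4, 8] → torsion [4, 8]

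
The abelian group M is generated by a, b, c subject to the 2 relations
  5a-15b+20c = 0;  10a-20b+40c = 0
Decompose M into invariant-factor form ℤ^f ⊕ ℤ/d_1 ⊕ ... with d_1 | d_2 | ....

rank_ℚ(R)=2; free=3−2=1
SNF(R) diag = [5, 10] → torsion [5, 10]

Answer: M ≅ ℤ^1 ⊕ ℤ/5 ⊕ ℤ/10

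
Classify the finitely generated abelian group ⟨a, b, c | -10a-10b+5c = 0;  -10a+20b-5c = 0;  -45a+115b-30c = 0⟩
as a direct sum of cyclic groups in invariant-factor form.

rank_ℚ(R)=3; free=3−3=0
SNF(R) diag = [5, 5, 10] → torsion [5, 5, 10]

Answer: M ≅ ℤ/5 ⊕ ℤ/5 ⊕ ℤ/10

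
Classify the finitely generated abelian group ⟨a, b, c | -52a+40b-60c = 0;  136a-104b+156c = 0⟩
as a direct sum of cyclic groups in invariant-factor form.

Answer: M ≅ ℤ^1 ⊕ ℤ/4 ⊕ ℤ/4

Derivation:
rank_ℚ(R)=2; free=3−2=1
SNF(R) diag = [4, 4] → torsion [4, 4]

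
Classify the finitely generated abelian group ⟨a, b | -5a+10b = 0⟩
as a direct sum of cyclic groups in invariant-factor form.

Answer: M ≅ ℤ^1 ⊕ ℤ/5

Derivation:
rank_ℚ(R)=1; free=2−1=1
SNF(R) diag = [5] → torsion [5]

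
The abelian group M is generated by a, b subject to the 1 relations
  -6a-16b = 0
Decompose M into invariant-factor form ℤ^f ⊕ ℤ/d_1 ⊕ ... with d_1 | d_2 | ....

Answer: M ≅ ℤ^1 ⊕ ℤ/2

Derivation:
rank_ℚ(R)=1; free=2−1=1
SNF(R) diag = [2] → torsion [2]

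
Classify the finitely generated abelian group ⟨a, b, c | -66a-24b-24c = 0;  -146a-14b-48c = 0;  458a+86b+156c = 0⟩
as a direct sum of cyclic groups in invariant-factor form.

rank_ℚ(R)=3; free=3−3=0
SNF(R) diag = [2, 6, 12] → torsion [2, 6, 12]

Answer: M ≅ ℤ/2 ⊕ ℤ/6 ⊕ ℤ/12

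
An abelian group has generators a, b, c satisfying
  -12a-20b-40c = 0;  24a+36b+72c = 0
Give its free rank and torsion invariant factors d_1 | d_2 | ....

Answer: M ≅ ℤ^1 ⊕ ℤ/4 ⊕ ℤ/12

Derivation:
rank_ℚ(R)=2; free=3−2=1
SNF(R) diag = [4, 12] → torsion [4, 12]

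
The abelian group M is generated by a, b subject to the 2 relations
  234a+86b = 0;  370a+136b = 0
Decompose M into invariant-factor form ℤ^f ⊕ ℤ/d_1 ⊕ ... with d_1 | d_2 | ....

Answer: M ≅ ℤ/2 ⊕ ℤ/2

Derivation:
rank_ℚ(R)=2; free=2−2=0
SNF(R) diag = [2, 2] → torsion [2, 2]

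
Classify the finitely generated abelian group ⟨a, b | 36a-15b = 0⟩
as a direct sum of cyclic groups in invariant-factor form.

Answer: M ≅ ℤ^1 ⊕ ℤ/3

Derivation:
rank_ℚ(R)=1; free=2−1=1
SNF(R) diag = [3] → torsion [3]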